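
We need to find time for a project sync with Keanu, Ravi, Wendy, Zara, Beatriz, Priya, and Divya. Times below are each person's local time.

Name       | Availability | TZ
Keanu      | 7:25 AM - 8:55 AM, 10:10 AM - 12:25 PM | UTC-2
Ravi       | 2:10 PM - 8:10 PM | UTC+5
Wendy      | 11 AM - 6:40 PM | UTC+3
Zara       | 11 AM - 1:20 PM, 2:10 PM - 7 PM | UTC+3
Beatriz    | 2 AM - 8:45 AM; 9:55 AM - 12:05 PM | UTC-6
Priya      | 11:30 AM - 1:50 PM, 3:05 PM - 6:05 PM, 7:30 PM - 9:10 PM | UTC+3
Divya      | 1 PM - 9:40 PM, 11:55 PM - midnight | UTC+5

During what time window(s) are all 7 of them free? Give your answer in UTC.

Keanu in UTC: 09:25-10:55, 12:10-14:25 (add 2h to convert from UTC-2).
Ravi in UTC: 09:10-15:10 (subtract 5h to convert from UTC+5).
Wendy in UTC: 08:00-15:40 (subtract 3h to convert from UTC+3).
Zara in UTC: 08:00-10:20, 11:10-16:00 (subtract 3h to convert from UTC+3).
Beatriz in UTC: 08:00-14:45, 15:55-18:05 (add 6h to convert from UTC-6).
Priya in UTC: 08:30-10:50, 12:05-15:05, 16:30-18:10 (subtract 3h to convert from UTC+3).
Divya in UTC: 08:00-16:40, 18:55-19:00 (subtract 5h to convert from UTC+5).
Keanu ∩ Ravi: 09:25-10:55, 12:10-14:25.
Keanu ∩ Ravi ∩ Wendy: 09:25-10:55, 12:10-14:25.
Keanu ∩ Ravi ∩ Wendy ∩ Zara: 09:25-10:20, 12:10-14:25.
Keanu ∩ Ravi ∩ Wendy ∩ Zara ∩ Beatriz: 09:25-10:20, 12:10-14:25.
Keanu ∩ Ravi ∩ Wendy ∩ Zara ∩ Beatriz ∩ Priya: 09:25-10:20, 12:10-14:25.
Keanu ∩ Ravi ∩ Wendy ∩ Zara ∩ Beatriz ∩ Priya ∩ Divya: 09:25-10:20, 12:10-14:25.

09:25-10:20, 12:10-14:25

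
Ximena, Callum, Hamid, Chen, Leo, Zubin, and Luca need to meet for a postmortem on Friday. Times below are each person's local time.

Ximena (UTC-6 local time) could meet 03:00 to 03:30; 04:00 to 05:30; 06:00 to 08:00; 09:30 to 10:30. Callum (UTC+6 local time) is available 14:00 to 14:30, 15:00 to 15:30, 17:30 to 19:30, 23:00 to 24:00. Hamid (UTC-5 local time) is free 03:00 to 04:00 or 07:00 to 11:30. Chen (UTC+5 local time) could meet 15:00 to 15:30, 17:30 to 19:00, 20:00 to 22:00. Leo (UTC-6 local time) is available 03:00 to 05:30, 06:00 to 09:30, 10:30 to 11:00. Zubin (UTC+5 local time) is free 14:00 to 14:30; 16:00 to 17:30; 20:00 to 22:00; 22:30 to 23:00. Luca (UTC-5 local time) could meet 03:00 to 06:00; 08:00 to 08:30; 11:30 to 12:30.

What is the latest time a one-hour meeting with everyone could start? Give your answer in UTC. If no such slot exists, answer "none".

Ximena in UTC: 09:00-09:30, 10:00-11:30, 12:00-14:00, 15:30-16:30 (add 6h to convert from UTC-6).
Callum in UTC: 08:00-08:30, 09:00-09:30, 11:30-13:30, 17:00-18:00 (subtract 6h to convert from UTC+6).
Hamid in UTC: 08:00-09:00, 12:00-16:30 (add 5h to convert from UTC-5).
Chen in UTC: 10:00-10:30, 12:30-14:00, 15:00-17:00 (subtract 5h to convert from UTC+5).
Leo in UTC: 09:00-11:30, 12:00-15:30, 16:30-17:00 (add 6h to convert from UTC-6).
Zubin in UTC: 09:00-09:30, 11:00-12:30, 15:00-17:00, 17:30-18:00 (subtract 5h to convert from UTC+5).
Luca in UTC: 08:00-11:00, 13:00-13:30, 16:30-17:30 (add 5h to convert from UTC-5).
Ximena ∩ Callum: 09:00-09:30, 12:00-13:30.
Ximena ∩ Callum ∩ Hamid: 12:00-13:30.
Ximena ∩ Callum ∩ Hamid ∩ Chen: 12:30-13:30.
Ximena ∩ Callum ∩ Hamid ∩ Chen ∩ Leo: 12:30-13:30.
Ximena ∩ Callum ∩ Hamid ∩ Chen ∩ Leo ∩ Zubin: ∅.
Ximena ∩ Callum ∩ Hamid ∩ Chen ∩ Leo ∩ Zubin ∩ Luca: ∅.
There is no time when everyone is free.
No common window is at least 60 minutes long.

none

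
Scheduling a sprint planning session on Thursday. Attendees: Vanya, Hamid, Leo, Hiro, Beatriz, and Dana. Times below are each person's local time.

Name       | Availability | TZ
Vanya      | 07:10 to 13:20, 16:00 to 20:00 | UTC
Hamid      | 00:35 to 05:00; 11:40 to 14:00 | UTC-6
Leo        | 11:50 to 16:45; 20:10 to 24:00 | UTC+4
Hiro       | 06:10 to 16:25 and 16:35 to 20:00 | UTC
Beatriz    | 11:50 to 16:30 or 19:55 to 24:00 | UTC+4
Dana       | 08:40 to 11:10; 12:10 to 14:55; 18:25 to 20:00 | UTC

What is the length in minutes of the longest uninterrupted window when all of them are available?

Vanya in UTC: 07:10-13:20, 16:00-20:00.
Hamid in UTC: 06:35-11:00, 17:40-20:00 (add 6h to convert from UTC-6).
Leo in UTC: 07:50-12:45, 16:10-20:00 (subtract 4h to convert from UTC+4).
Hiro in UTC: 06:10-16:25, 16:35-20:00.
Beatriz in UTC: 07:50-12:30, 15:55-20:00 (subtract 4h to convert from UTC+4).
Dana in UTC: 08:40-11:10, 12:10-14:55, 18:25-20:00.
Vanya ∩ Hamid: 07:10-11:00, 17:40-20:00.
Vanya ∩ Hamid ∩ Leo: 07:50-11:00, 17:40-20:00.
Vanya ∩ Hamid ∩ Leo ∩ Hiro: 07:50-11:00, 17:40-20:00.
Vanya ∩ Hamid ∩ Leo ∩ Hiro ∩ Beatriz: 07:50-11:00, 17:40-20:00.
Vanya ∩ Hamid ∩ Leo ∩ Hiro ∩ Beatriz ∩ Dana: 08:40-11:00, 18:25-20:00.
So the common availability across everyone is 08:40-11:00, 18:25-20:00.
The longest is 08:40-11:00 at 140 minutes.

140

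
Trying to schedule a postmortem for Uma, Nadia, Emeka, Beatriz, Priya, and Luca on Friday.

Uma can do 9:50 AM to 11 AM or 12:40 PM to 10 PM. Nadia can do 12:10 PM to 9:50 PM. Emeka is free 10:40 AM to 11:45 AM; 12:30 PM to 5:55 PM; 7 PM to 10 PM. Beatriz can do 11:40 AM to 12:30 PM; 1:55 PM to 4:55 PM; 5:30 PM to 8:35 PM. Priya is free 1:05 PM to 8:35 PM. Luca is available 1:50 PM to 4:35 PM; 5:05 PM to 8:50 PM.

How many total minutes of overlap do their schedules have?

280

Uma ∩ Nadia: 12:40-21:50.
Uma ∩ Nadia ∩ Emeka: 12:40-17:55, 19:00-21:50.
Uma ∩ Nadia ∩ Emeka ∩ Beatriz: 13:55-16:55, 17:30-17:55, 19:00-20:35.
Uma ∩ Nadia ∩ Emeka ∩ Beatriz ∩ Priya: 13:55-16:55, 17:30-17:55, 19:00-20:35.
Uma ∩ Nadia ∩ Emeka ∩ Beatriz ∩ Priya ∩ Luca: 13:55-16:35, 17:30-17:55, 19:00-20:35.
Summing the common windows: 160 + 25 + 95 = 280 minutes.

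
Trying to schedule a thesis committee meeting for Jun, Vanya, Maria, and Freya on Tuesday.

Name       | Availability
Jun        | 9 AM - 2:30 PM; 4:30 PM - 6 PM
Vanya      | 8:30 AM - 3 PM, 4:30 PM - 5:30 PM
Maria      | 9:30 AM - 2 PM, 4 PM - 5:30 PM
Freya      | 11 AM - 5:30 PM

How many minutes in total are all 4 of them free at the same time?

Jun ∩ Vanya: 09:00-14:30, 16:30-17:30.
Jun ∩ Vanya ∩ Maria: 09:30-14:00, 16:30-17:30.
Jun ∩ Vanya ∩ Maria ∩ Freya: 11:00-14:00, 16:30-17:30.
Summing the common windows: 180 + 60 = 240 minutes.

240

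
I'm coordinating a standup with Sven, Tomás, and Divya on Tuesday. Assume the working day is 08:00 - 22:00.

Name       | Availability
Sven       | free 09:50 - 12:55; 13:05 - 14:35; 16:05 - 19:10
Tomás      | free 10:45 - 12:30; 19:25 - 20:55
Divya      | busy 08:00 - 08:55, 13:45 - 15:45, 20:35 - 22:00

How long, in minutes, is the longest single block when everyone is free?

Sven free: 09:50-12:55, 13:05-14:35, 16:05-19:10.
Tomás free: 10:45-12:30, 19:25-20:55.
Divya free: 08:55-13:45, 15:45-20:35 (invert busy blocks within the working day).
Sven ∩ Tomás: 10:45-12:30.
Sven ∩ Tomás ∩ Divya: 10:45-12:30.
Those are the intersection windows.
The longest is 10:45-12:30 at 105 minutes.

105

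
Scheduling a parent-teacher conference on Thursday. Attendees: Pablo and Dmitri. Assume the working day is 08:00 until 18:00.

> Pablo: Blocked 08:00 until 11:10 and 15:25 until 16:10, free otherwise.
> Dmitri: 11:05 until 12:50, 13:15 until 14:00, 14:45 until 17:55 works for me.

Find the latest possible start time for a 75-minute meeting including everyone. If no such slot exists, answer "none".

16:40

Pablo free: 11:10-15:25, 16:10-18:00 (invert busy blocks within the working day).
Dmitri free: 11:05-12:50, 13:15-14:00, 14:45-17:55.
Pablo ∩ Dmitri: 11:10-12:50, 13:15-14:00, 14:45-15:25, 16:10-17:55.
The last common window of at least 75 minutes is 16:10-17:55; a 75-minute meeting can start as late as 16:40 and still end by 17:55.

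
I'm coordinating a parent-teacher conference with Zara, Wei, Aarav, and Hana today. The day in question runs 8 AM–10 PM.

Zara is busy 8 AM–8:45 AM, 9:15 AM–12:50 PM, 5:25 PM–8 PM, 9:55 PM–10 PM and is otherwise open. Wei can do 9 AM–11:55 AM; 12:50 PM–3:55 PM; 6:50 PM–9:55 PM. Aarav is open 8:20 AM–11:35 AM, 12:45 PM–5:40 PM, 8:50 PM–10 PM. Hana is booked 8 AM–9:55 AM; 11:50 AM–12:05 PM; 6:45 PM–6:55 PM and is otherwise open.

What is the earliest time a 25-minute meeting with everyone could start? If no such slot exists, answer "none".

Zara free: 08:45-09:15, 12:50-17:25, 20:00-21:55 (invert busy blocks within the working day).
Wei free: 09:00-11:55, 12:50-15:55, 18:50-21:55.
Aarav free: 08:20-11:35, 12:45-17:40, 20:50-22:00.
Hana free: 09:55-11:50, 12:05-18:45, 18:55-22:00 (invert busy blocks within the working day).
Zara ∩ Wei: 09:00-09:15, 12:50-15:55, 20:00-21:55.
Zara ∩ Wei ∩ Aarav: 09:00-09:15, 12:50-15:55, 20:50-21:55.
Zara ∩ Wei ∩ Aarav ∩ Hana: 12:50-15:55, 20:50-21:55.
So the common availability across everyone is 12:50-15:55, 20:50-21:55.
The first common window of at least 25 minutes is 12:50-15:55, so the earliest start is 12:50.

12:50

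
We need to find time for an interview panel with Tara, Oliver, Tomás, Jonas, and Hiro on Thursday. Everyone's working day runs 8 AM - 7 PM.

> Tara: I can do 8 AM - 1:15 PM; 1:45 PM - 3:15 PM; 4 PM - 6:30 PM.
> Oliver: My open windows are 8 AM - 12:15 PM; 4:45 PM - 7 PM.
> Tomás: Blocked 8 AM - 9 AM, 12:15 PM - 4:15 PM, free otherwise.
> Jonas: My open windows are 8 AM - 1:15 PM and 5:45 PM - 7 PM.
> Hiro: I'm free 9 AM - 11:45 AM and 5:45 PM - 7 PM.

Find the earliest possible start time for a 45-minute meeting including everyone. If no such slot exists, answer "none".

09:00

Tara free: 08:00-13:15, 13:45-15:15, 16:00-18:30.
Oliver free: 08:00-12:15, 16:45-19:00.
Tomás free: 09:00-12:15, 16:15-19:00 (invert busy blocks within the working day).
Jonas free: 08:00-13:15, 17:45-19:00.
Hiro free: 09:00-11:45, 17:45-19:00.
Tara ∩ Oliver: 08:00-12:15, 16:45-18:30.
Tara ∩ Oliver ∩ Tomás: 09:00-12:15, 16:45-18:30.
Tara ∩ Oliver ∩ Tomás ∩ Jonas: 09:00-12:15, 17:45-18:30.
Tara ∩ Oliver ∩ Tomás ∩ Jonas ∩ Hiro: 09:00-11:45, 17:45-18:30.
Those are the intersection windows.
The first common window of at least 45 minutes is 09:00-11:45, so the earliest start is 09:00.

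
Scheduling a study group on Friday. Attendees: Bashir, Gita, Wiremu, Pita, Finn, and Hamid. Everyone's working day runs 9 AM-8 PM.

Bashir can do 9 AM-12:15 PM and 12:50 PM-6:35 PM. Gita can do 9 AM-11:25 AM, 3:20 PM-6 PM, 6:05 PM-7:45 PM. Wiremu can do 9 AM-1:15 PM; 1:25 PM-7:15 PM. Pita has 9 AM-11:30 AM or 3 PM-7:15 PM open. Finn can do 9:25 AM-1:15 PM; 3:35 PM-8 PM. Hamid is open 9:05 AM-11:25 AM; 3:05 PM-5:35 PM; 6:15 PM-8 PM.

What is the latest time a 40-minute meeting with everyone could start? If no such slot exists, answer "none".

16:55

Bashir ∩ Gita: 09:00-11:25, 15:20-18:00, 18:05-18:35.
Bashir ∩ Gita ∩ Wiremu: 09:00-11:25, 15:20-18:00, 18:05-18:35.
Bashir ∩ Gita ∩ Wiremu ∩ Pita: 09:00-11:25, 15:20-18:00, 18:05-18:35.
Bashir ∩ Gita ∩ Wiremu ∩ Pita ∩ Finn: 09:25-11:25, 15:35-18:00, 18:05-18:35.
Bashir ∩ Gita ∩ Wiremu ∩ Pita ∩ Finn ∩ Hamid: 09:25-11:25, 15:35-17:35, 18:15-18:35.
So the common availability across everyone is 09:25-11:25, 15:35-17:35, 18:15-18:35.
The last common window of at least 40 minutes is 15:35-17:35; a 40-minute meeting can start as late as 16:55 and still end by 17:35.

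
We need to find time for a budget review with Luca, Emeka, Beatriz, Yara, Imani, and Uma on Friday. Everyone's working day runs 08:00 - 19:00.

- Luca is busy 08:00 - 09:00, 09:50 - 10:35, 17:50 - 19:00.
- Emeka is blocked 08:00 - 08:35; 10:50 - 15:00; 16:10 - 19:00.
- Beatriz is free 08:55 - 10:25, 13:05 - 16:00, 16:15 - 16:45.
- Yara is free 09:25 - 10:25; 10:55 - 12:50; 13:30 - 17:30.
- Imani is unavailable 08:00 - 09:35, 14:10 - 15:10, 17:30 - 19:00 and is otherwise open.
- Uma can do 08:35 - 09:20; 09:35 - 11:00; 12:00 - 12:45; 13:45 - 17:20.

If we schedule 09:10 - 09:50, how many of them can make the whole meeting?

3

Luca free: 09:00-09:50, 10:35-17:50 (invert busy blocks within the working day).
Emeka free: 08:35-10:50, 15:00-16:10 (invert busy blocks within the working day).
Beatriz free: 08:55-10:25, 13:05-16:00, 16:15-16:45.
Yara free: 09:25-10:25, 10:55-12:50, 13:30-17:30.
Imani free: 09:35-14:10, 15:10-17:30 (invert busy blocks within the working day).
Uma free: 08:35-09:20, 09:35-11:00, 12:00-12:45, 13:45-17:20.
Luca, Emeka, and Beatriz can make the full 09:10-09:50 slot — that's 3.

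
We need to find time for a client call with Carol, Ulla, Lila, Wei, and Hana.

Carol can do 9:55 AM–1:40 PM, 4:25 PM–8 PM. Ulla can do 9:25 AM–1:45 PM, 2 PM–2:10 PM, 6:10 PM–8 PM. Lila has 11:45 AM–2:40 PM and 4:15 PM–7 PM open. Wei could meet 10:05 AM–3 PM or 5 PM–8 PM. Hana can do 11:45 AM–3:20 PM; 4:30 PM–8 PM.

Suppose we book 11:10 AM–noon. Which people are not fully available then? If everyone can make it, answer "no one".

Carol: free for 11:10-12:00. Ulla: free for 11:10-12:00. Lila: not fully free for 11:10-12:00. Wei: free for 11:10-12:00. Hana: not fully free for 11:10-12:00.

Hana, Lila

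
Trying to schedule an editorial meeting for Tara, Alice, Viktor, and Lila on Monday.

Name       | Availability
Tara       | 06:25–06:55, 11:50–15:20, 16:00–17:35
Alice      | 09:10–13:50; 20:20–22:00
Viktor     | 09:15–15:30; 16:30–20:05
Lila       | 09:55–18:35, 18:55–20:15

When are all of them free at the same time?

Tara ∩ Alice: 11:50-13:50.
Tara ∩ Alice ∩ Viktor: 11:50-13:50.
Tara ∩ Alice ∩ Viktor ∩ Lila: 11:50-13:50.

11:50-13:50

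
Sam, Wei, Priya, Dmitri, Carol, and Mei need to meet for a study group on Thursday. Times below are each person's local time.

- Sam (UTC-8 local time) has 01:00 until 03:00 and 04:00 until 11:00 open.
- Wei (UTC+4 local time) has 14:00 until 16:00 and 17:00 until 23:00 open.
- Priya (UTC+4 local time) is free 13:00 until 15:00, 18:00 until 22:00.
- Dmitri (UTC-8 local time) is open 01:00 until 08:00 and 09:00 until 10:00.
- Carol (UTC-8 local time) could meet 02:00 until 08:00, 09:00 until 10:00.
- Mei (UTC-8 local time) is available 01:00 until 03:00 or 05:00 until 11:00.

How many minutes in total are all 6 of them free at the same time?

Sam in UTC: 09:00-11:00, 12:00-19:00 (add 8h to convert from UTC-8).
Wei in UTC: 10:00-12:00, 13:00-19:00 (subtract 4h to convert from UTC+4).
Priya in UTC: 09:00-11:00, 14:00-18:00 (subtract 4h to convert from UTC+4).
Dmitri in UTC: 09:00-16:00, 17:00-18:00 (add 8h to convert from UTC-8).
Carol in UTC: 10:00-16:00, 17:00-18:00 (add 8h to convert from UTC-8).
Mei in UTC: 09:00-11:00, 13:00-19:00 (add 8h to convert from UTC-8).
Sam ∩ Wei: 10:00-11:00, 13:00-19:00.
Sam ∩ Wei ∩ Priya: 10:00-11:00, 14:00-18:00.
Sam ∩ Wei ∩ Priya ∩ Dmitri: 10:00-11:00, 14:00-16:00, 17:00-18:00.
Sam ∩ Wei ∩ Priya ∩ Dmitri ∩ Carol: 10:00-11:00, 14:00-16:00, 17:00-18:00.
Sam ∩ Wei ∩ Priya ∩ Dmitri ∩ Carol ∩ Mei: 10:00-11:00, 14:00-16:00, 17:00-18:00.
Summing the common windows: 60 + 120 + 60 = 240 minutes.

240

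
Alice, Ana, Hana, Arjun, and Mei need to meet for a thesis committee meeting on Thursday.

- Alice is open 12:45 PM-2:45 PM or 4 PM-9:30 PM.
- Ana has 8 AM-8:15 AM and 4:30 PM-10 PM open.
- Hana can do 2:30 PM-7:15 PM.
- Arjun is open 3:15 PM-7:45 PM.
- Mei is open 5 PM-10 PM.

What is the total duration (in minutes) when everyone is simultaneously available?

Alice ∩ Ana: 16:30-21:30.
Alice ∩ Ana ∩ Hana: 16:30-19:15.
Alice ∩ Ana ∩ Hana ∩ Arjun: 16:30-19:15.
Alice ∩ Ana ∩ Hana ∩ Arjun ∩ Mei: 17:00-19:15.
That's a single block of 135 minutes.

135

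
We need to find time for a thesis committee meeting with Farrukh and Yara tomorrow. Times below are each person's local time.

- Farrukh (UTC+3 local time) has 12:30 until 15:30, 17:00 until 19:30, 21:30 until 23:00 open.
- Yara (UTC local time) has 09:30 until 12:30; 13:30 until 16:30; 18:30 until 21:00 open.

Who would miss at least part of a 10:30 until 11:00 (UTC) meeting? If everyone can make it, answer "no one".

no one

Farrukh in UTC: 09:30-12:30, 14:00-16:30, 18:30-20:00 (subtract 3h to convert from UTC+3).
Yara in UTC: 09:30-12:30, 13:30-16:30, 18:30-21:00.
Farrukh: free for 10:30-11:00. Yara: free for 10:30-11:00.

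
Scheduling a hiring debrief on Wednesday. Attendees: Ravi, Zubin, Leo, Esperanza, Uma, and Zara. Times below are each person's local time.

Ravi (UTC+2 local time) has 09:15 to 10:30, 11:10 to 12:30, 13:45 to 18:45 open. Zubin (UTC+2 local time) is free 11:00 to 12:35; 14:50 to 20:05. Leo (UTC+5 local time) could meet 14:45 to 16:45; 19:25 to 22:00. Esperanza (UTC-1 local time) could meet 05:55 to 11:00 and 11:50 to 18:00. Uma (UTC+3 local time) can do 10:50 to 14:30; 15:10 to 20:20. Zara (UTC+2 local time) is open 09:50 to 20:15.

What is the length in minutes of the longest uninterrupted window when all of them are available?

Ravi in UTC: 07:15-08:30, 09:10-10:30, 11:45-16:45 (subtract 2h to convert from UTC+2).
Zubin in UTC: 09:00-10:35, 12:50-18:05 (subtract 2h to convert from UTC+2).
Leo in UTC: 09:45-11:45, 14:25-17:00 (subtract 5h to convert from UTC+5).
Esperanza in UTC: 06:55-12:00, 12:50-19:00 (add 1h to convert from UTC-1).
Uma in UTC: 07:50-11:30, 12:10-17:20 (subtract 3h to convert from UTC+3).
Zara in UTC: 07:50-18:15 (subtract 2h to convert from UTC+2).
Ravi ∩ Zubin: 09:10-10:30, 12:50-16:45.
Ravi ∩ Zubin ∩ Leo: 09:45-10:30, 14:25-16:45.
Ravi ∩ Zubin ∩ Leo ∩ Esperanza: 09:45-10:30, 14:25-16:45.
Ravi ∩ Zubin ∩ Leo ∩ Esperanza ∩ Uma: 09:45-10:30, 14:25-16:45.
Ravi ∩ Zubin ∩ Leo ∩ Esperanza ∩ Uma ∩ Zara: 09:45-10:30, 14:25-16:45.
Those are the intersection windows.
The longest is 14:25-16:45 at 140 minutes.

140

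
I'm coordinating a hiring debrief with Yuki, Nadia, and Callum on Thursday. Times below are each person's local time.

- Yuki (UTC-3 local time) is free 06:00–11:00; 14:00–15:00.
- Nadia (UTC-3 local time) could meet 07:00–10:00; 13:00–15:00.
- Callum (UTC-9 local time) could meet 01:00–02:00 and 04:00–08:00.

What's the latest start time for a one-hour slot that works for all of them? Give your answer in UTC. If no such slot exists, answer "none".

Yuki in UTC: 09:00-14:00, 17:00-18:00 (add 3h to convert from UTC-3).
Nadia in UTC: 10:00-13:00, 16:00-18:00 (add 3h to convert from UTC-3).
Callum in UTC: 10:00-11:00, 13:00-17:00 (add 9h to convert from UTC-9).
Yuki ∩ Nadia: 10:00-13:00, 17:00-18:00.
Yuki ∩ Nadia ∩ Callum: 10:00-11:00.
So the common availability across everyone is 10:00-11:00.
The last common window of at least 60 minutes is 10:00-11:00; a 60-minute meeting can start as late as 10:00 and still end by 11:00.

10:00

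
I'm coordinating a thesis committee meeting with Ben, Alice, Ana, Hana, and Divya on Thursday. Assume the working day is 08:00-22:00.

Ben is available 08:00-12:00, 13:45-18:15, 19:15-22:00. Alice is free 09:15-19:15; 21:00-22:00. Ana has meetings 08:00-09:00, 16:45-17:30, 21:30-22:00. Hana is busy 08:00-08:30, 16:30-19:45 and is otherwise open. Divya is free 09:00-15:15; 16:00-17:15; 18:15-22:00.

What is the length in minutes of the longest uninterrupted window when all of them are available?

165

Ben free: 08:00-12:00, 13:45-18:15, 19:15-22:00.
Alice free: 09:15-19:15, 21:00-22:00.
Ana free: 09:00-16:45, 17:30-21:30 (invert busy blocks within the working day).
Hana free: 08:30-16:30, 19:45-22:00 (invert busy blocks within the working day).
Divya free: 09:00-15:15, 16:00-17:15, 18:15-22:00.
Ben ∩ Alice: 09:15-12:00, 13:45-18:15, 21:00-22:00.
Ben ∩ Alice ∩ Ana: 09:15-12:00, 13:45-16:45, 17:30-18:15, 21:00-21:30.
Ben ∩ Alice ∩ Ana ∩ Hana: 09:15-12:00, 13:45-16:30, 21:00-21:30.
Ben ∩ Alice ∩ Ana ∩ Hana ∩ Divya: 09:15-12:00, 13:45-15:15, 16:00-16:30, 21:00-21:30.
The longest is 09:15-12:00 at 165 minutes.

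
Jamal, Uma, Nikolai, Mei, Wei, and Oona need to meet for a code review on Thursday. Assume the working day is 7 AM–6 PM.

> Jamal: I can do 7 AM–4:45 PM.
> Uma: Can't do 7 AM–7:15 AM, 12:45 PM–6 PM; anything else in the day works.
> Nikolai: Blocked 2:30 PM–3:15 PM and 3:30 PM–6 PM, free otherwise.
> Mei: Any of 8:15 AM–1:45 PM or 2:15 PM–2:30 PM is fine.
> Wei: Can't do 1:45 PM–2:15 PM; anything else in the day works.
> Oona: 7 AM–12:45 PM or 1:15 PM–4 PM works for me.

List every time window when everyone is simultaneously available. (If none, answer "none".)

Jamal free: 07:00-16:45.
Uma free: 07:15-12:45 (invert busy blocks within the working day).
Nikolai free: 07:00-14:30, 15:15-15:30 (invert busy blocks within the working day).
Mei free: 08:15-13:45, 14:15-14:30.
Wei free: 07:00-13:45, 14:15-18:00 (invert busy blocks within the working day).
Oona free: 07:00-12:45, 13:15-16:00.
Jamal ∩ Uma: 07:15-12:45.
Jamal ∩ Uma ∩ Nikolai: 07:15-12:45.
Jamal ∩ Uma ∩ Nikolai ∩ Mei: 08:15-12:45.
Jamal ∩ Uma ∩ Nikolai ∩ Mei ∩ Wei: 08:15-12:45.
Jamal ∩ Uma ∩ Nikolai ∩ Mei ∩ Wei ∩ Oona: 08:15-12:45.
Those are the intersection windows.

08:15-12:45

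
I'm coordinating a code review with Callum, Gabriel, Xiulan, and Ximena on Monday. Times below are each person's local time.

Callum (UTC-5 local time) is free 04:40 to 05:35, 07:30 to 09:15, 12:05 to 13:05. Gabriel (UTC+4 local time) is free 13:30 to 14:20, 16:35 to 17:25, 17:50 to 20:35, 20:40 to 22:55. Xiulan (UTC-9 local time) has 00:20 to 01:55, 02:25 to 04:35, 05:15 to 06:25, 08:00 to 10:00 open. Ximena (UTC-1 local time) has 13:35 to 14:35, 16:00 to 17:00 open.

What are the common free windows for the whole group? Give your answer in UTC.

17:05-18:00

Callum in UTC: 09:40-10:35, 12:30-14:15, 17:05-18:05 (add 5h to convert from UTC-5).
Gabriel in UTC: 09:30-10:20, 12:35-13:25, 13:50-16:35, 16:40-18:55 (subtract 4h to convert from UTC+4).
Xiulan in UTC: 09:20-10:55, 11:25-13:35, 14:15-15:25, 17:00-19:00 (add 9h to convert from UTC-9).
Ximena in UTC: 14:35-15:35, 17:00-18:00 (add 1h to convert from UTC-1).
Callum ∩ Gabriel: 09:40-10:20, 12:35-13:25, 13:50-14:15, 17:05-18:05.
Callum ∩ Gabriel ∩ Xiulan: 09:40-10:20, 12:35-13:25, 17:05-18:05.
Callum ∩ Gabriel ∩ Xiulan ∩ Ximena: 17:05-18:00.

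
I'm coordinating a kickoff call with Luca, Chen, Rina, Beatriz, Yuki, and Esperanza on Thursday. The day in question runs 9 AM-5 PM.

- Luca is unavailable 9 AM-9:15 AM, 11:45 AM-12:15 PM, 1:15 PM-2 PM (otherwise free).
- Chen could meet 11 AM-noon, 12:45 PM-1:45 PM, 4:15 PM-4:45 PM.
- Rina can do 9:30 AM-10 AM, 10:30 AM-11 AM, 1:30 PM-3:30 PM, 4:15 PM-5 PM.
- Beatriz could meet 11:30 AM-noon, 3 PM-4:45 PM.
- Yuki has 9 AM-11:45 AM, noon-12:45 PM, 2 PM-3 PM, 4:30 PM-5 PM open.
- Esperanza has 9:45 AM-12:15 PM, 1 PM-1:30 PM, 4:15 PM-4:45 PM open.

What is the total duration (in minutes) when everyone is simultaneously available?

15

Luca free: 09:15-11:45, 12:15-13:15, 14:00-17:00 (invert busy blocks within the working day).
Chen free: 11:00-12:00, 12:45-13:45, 16:15-16:45.
Rina free: 09:30-10:00, 10:30-11:00, 13:30-15:30, 16:15-17:00.
Beatriz free: 11:30-12:00, 15:00-16:45.
Yuki free: 09:00-11:45, 12:00-12:45, 14:00-15:00, 16:30-17:00.
Esperanza free: 09:45-12:15, 13:00-13:30, 16:15-16:45.
Luca ∩ Chen: 11:00-11:45, 12:45-13:15, 16:15-16:45.
Luca ∩ Chen ∩ Rina: 16:15-16:45.
Luca ∩ Chen ∩ Rina ∩ Beatriz: 16:15-16:45.
Luca ∩ Chen ∩ Rina ∩ Beatriz ∩ Yuki: 16:30-16:45.
Luca ∩ Chen ∩ Rina ∩ Beatriz ∩ Yuki ∩ Esperanza: 16:30-16:45.
So the common availability across everyone is 16:30-16:45.
That's a single block of 15 minutes.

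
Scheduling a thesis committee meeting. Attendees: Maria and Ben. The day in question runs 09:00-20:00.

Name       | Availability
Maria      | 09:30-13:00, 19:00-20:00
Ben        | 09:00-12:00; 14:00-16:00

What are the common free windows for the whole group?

09:30-12:00

Maria ∩ Ben: 09:30-12:00.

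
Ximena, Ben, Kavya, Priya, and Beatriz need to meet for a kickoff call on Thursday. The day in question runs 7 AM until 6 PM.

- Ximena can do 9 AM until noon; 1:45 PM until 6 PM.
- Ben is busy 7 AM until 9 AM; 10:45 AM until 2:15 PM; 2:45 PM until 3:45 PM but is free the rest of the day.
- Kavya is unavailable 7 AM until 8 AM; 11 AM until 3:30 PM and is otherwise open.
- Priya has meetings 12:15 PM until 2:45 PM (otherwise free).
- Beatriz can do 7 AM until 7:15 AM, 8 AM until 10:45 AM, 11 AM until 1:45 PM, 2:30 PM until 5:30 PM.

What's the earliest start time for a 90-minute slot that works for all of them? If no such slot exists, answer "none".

Ximena free: 09:00-12:00, 13:45-18:00.
Ben free: 09:00-10:45, 14:15-14:45, 15:45-18:00 (invert busy blocks within the working day).
Kavya free: 08:00-11:00, 15:30-18:00 (invert busy blocks within the working day).
Priya free: 07:00-12:15, 14:45-18:00 (invert busy blocks within the working day).
Beatriz free: 07:00-07:15, 08:00-10:45, 11:00-13:45, 14:30-17:30.
Ximena ∩ Ben: 09:00-10:45, 14:15-14:45, 15:45-18:00.
Ximena ∩ Ben ∩ Kavya: 09:00-10:45, 15:45-18:00.
Ximena ∩ Ben ∩ Kavya ∩ Priya: 09:00-10:45, 15:45-18:00.
Ximena ∩ Ben ∩ Kavya ∩ Priya ∩ Beatriz: 09:00-10:45, 15:45-17:30.
The first common window of at least 90 minutes is 09:00-10:45, so the earliest start is 09:00.

09:00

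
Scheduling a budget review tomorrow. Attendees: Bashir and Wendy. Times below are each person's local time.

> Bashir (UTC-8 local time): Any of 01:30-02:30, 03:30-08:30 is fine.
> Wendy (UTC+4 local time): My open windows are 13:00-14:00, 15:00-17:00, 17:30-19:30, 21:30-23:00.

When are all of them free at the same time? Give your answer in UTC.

09:30-10:00, 11:30-13:00, 13:30-15:30

Bashir in UTC: 09:30-10:30, 11:30-16:30 (add 8h to convert from UTC-8).
Wendy in UTC: 09:00-10:00, 11:00-13:00, 13:30-15:30, 17:30-19:00 (subtract 4h to convert from UTC+4).
Bashir ∩ Wendy: 09:30-10:00, 11:30-13:00, 13:30-15:30.
So the common availability across everyone is 09:30-10:00, 11:30-13:00, 13:30-15:30.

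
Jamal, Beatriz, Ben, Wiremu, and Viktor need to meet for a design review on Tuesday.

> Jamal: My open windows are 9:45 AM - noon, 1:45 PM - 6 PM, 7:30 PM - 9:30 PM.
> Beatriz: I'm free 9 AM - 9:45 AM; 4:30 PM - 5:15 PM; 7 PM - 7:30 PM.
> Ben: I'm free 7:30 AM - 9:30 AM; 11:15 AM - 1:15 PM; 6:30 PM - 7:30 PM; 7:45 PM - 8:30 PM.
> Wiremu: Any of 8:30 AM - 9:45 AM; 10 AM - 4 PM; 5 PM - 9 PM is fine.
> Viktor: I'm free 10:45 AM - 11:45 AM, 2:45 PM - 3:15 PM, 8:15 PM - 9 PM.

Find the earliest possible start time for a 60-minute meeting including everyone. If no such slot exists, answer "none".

none

Jamal ∩ Beatriz: 16:30-17:15.
Jamal ∩ Beatriz ∩ Ben: ∅.
Jamal ∩ Beatriz ∩ Ben ∩ Wiremu: ∅.
Jamal ∩ Beatriz ∩ Ben ∩ Wiremu ∩ Viktor: ∅.
There is no time when everyone is free.
No common window is at least 60 minutes long.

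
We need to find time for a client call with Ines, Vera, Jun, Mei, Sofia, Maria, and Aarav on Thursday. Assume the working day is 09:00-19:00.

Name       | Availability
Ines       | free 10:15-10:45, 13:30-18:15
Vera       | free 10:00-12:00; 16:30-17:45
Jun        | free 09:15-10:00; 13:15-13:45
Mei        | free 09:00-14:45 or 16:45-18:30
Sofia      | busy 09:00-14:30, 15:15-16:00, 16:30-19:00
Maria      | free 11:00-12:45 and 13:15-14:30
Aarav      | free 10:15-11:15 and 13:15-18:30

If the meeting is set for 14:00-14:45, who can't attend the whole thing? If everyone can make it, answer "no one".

Ines free: 10:15-10:45, 13:30-18:15.
Vera free: 10:00-12:00, 16:30-17:45.
Jun free: 09:15-10:00, 13:15-13:45.
Mei free: 09:00-14:45, 16:45-18:30.
Sofia free: 14:30-15:15, 16:00-16:30 (invert busy blocks within the working day).
Maria free: 11:00-12:45, 13:15-14:30.
Aarav free: 10:15-11:15, 13:15-18:30.
Ines: free for 14:00-14:45. Vera: not fully free for 14:00-14:45. Jun: not fully free for 14:00-14:45. Mei: free for 14:00-14:45. Sofia: not fully free for 14:00-14:45. Maria: not fully free for 14:00-14:45. Aarav: free for 14:00-14:45.

Jun, Maria, Sofia, Vera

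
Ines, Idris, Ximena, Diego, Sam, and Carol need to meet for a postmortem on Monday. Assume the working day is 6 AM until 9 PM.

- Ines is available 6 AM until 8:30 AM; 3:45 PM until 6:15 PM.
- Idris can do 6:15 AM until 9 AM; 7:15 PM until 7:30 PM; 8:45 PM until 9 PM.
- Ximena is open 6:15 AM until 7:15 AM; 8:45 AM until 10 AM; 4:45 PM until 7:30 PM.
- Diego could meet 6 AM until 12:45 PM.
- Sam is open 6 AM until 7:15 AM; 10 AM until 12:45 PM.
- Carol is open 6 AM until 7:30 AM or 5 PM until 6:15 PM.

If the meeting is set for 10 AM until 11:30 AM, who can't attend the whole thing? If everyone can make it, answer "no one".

Ines: not fully free for 10:00-11:30. Idris: not fully free for 10:00-11:30. Ximena: not fully free for 10:00-11:30. Diego: free for 10:00-11:30. Sam: free for 10:00-11:30. Carol: not fully free for 10:00-11:30.

Carol, Idris, Ines, Ximena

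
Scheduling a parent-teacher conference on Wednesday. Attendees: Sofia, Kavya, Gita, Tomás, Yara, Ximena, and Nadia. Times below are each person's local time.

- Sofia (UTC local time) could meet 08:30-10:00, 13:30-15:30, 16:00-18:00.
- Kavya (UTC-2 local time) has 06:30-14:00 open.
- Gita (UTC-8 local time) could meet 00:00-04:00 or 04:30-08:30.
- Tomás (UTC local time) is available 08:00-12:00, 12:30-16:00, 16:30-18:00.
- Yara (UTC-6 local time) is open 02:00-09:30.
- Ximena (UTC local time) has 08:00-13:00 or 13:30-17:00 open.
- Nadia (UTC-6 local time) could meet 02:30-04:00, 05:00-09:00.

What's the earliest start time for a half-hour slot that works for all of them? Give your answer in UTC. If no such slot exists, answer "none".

08:30

Sofia in UTC: 08:30-10:00, 13:30-15:30, 16:00-18:00.
Kavya in UTC: 08:30-16:00 (add 2h to convert from UTC-2).
Gita in UTC: 08:00-12:00, 12:30-16:30 (add 8h to convert from UTC-8).
Tomás in UTC: 08:00-12:00, 12:30-16:00, 16:30-18:00.
Yara in UTC: 08:00-15:30 (add 6h to convert from UTC-6).
Ximena in UTC: 08:00-13:00, 13:30-17:00.
Nadia in UTC: 08:30-10:00, 11:00-15:00 (add 6h to convert from UTC-6).
Sofia ∩ Kavya: 08:30-10:00, 13:30-15:30.
Sofia ∩ Kavya ∩ Gita: 08:30-10:00, 13:30-15:30.
Sofia ∩ Kavya ∩ Gita ∩ Tomás: 08:30-10:00, 13:30-15:30.
Sofia ∩ Kavya ∩ Gita ∩ Tomás ∩ Yara: 08:30-10:00, 13:30-15:30.
Sofia ∩ Kavya ∩ Gita ∩ Tomás ∩ Yara ∩ Ximena: 08:30-10:00, 13:30-15:30.
Sofia ∩ Kavya ∩ Gita ∩ Tomás ∩ Yara ∩ Ximena ∩ Nadia: 08:30-10:00, 13:30-15:00.
So the common availability across everyone is 08:30-10:00, 13:30-15:00.
The first common window of at least 30 minutes is 08:30-10:00, so the earliest start is 08:30.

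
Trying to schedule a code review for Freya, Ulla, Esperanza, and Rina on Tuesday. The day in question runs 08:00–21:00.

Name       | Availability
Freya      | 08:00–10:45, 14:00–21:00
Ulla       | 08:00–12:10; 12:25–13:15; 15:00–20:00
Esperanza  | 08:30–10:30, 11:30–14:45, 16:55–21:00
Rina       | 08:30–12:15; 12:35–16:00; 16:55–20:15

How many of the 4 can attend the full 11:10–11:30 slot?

Ulla and Rina can make the full 11:10-11:30 slot — that's 2.

2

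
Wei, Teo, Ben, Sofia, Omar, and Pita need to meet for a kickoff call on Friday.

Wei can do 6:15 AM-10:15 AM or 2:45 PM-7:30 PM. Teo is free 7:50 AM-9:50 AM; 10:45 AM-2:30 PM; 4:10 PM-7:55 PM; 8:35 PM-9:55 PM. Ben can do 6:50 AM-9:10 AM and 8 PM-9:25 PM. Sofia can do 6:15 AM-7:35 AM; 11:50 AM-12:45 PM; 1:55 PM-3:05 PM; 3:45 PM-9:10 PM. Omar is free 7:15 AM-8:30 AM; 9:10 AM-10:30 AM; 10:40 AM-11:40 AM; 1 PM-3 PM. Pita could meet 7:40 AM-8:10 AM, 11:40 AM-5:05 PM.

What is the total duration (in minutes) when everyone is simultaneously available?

Wei ∩ Teo: 07:50-09:50, 16:10-19:30.
Wei ∩ Teo ∩ Ben: 07:50-09:10.
Wei ∩ Teo ∩ Ben ∩ Sofia: ∅.
Wei ∩ Teo ∩ Ben ∩ Sofia ∩ Omar: ∅.
Wei ∩ Teo ∩ Ben ∩ Sofia ∩ Omar ∩ Pita: ∅.
There is no time when everyone is free.
There is no common window, so the total is 0 minutes.

0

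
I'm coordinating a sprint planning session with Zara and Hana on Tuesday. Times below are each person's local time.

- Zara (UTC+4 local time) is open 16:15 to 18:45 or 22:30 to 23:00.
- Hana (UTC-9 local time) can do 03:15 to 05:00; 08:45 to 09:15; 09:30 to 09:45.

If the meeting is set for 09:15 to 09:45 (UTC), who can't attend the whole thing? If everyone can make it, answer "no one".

Zara in UTC: 12:15-14:45, 18:30-19:00 (subtract 4h to convert from UTC+4).
Hana in UTC: 12:15-14:00, 17:45-18:15, 18:30-18:45 (add 9h to convert from UTC-9).
Zara: not fully free for 09:15-09:45. Hana: not fully free for 09:15-09:45.

Hana, Zara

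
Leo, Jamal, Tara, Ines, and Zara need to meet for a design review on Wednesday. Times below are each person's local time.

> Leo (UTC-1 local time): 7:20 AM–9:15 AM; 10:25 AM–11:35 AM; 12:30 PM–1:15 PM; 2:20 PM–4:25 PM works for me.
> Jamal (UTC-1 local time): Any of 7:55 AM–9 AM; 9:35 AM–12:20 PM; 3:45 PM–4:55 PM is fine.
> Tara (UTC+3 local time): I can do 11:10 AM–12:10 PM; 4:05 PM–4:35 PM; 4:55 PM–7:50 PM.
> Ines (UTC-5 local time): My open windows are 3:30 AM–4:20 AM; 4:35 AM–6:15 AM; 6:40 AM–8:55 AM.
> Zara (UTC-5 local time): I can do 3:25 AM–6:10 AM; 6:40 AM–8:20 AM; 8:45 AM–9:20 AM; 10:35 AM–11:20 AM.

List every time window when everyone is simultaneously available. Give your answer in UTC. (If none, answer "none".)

08:55-09:10

Leo in UTC: 08:20-10:15, 11:25-12:35, 13:30-14:15, 15:20-17:25 (add 1h to convert from UTC-1).
Jamal in UTC: 08:55-10:00, 10:35-13:20, 16:45-17:55 (add 1h to convert from UTC-1).
Tara in UTC: 08:10-09:10, 13:05-13:35, 13:55-16:50 (subtract 3h to convert from UTC+3).
Ines in UTC: 08:30-09:20, 09:35-11:15, 11:40-13:55 (add 5h to convert from UTC-5).
Zara in UTC: 08:25-11:10, 11:40-13:20, 13:45-14:20, 15:35-16:20 (add 5h to convert from UTC-5).
Leo ∩ Jamal: 08:55-10:00, 11:25-12:35, 16:45-17:25.
Leo ∩ Jamal ∩ Tara: 08:55-09:10, 16:45-16:50.
Leo ∩ Jamal ∩ Tara ∩ Ines: 08:55-09:10.
Leo ∩ Jamal ∩ Tara ∩ Ines ∩ Zara: 08:55-09:10.
So the common availability across everyone is 08:55-09:10.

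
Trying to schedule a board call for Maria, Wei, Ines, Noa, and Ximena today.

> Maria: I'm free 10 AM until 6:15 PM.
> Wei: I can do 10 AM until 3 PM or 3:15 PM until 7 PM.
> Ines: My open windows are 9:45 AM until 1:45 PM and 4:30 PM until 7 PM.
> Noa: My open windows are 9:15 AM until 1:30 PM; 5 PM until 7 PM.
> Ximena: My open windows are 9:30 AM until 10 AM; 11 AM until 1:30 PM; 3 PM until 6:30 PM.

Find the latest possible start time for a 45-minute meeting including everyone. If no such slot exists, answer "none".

Maria ∩ Wei: 10:00-15:00, 15:15-18:15.
Maria ∩ Wei ∩ Ines: 10:00-13:45, 16:30-18:15.
Maria ∩ Wei ∩ Ines ∩ Noa: 10:00-13:30, 17:00-18:15.
Maria ∩ Wei ∩ Ines ∩ Noa ∩ Ximena: 11:00-13:30, 17:00-18:15.
The last common window of at least 45 minutes is 17:00-18:15; a 45-minute meeting can start as late as 17:30 and still end by 18:15.

17:30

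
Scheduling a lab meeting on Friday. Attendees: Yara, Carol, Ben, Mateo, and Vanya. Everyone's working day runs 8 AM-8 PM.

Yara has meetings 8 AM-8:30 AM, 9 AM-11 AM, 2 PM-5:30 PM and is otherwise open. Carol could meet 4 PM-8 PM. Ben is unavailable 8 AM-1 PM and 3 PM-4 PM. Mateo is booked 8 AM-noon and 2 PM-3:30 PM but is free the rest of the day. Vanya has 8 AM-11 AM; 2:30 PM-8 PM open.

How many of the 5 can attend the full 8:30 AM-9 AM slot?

Yara free: 08:30-09:00, 11:00-14:00, 17:30-20:00 (invert busy blocks within the working day).
Carol free: 16:00-20:00.
Ben free: 13:00-15:00, 16:00-20:00 (invert busy blocks within the working day).
Mateo free: 12:00-14:00, 15:30-20:00 (invert busy blocks within the working day).
Vanya free: 08:00-11:00, 14:30-20:00.
Yara and Vanya can make the full 08:30-09:00 slot — that's 2.

2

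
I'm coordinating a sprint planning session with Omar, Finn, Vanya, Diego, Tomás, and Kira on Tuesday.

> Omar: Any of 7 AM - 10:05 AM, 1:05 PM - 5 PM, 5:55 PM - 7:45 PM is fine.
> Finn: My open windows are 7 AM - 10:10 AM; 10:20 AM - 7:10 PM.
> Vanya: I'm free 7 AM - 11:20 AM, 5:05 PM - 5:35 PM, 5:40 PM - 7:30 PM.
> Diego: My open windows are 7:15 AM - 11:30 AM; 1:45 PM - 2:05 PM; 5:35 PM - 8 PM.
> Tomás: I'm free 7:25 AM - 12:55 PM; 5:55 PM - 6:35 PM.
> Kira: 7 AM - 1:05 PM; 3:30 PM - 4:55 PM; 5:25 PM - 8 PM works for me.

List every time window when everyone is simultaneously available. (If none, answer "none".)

07:25-10:05, 17:55-18:35

Omar ∩ Finn: 07:00-10:05, 13:05-17:00, 17:55-19:10.
Omar ∩ Finn ∩ Vanya: 07:00-10:05, 17:55-19:10.
Omar ∩ Finn ∩ Vanya ∩ Diego: 07:15-10:05, 17:55-19:10.
Omar ∩ Finn ∩ Vanya ∩ Diego ∩ Tomás: 07:25-10:05, 17:55-18:35.
Omar ∩ Finn ∩ Vanya ∩ Diego ∩ Tomás ∩ Kira: 07:25-10:05, 17:55-18:35.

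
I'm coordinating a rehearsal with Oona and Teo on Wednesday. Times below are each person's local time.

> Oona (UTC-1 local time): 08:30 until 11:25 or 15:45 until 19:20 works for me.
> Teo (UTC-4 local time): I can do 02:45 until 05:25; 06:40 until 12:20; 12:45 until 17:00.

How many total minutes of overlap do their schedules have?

320

Oona in UTC: 09:30-12:25, 16:45-20:20 (add 1h to convert from UTC-1).
Teo in UTC: 06:45-09:25, 10:40-16:20, 16:45-21:00 (add 4h to convert from UTC-4).
Oona ∩ Teo: 10:40-12:25, 16:45-20:20.
Summing the common windows: 105 + 215 = 320 minutes.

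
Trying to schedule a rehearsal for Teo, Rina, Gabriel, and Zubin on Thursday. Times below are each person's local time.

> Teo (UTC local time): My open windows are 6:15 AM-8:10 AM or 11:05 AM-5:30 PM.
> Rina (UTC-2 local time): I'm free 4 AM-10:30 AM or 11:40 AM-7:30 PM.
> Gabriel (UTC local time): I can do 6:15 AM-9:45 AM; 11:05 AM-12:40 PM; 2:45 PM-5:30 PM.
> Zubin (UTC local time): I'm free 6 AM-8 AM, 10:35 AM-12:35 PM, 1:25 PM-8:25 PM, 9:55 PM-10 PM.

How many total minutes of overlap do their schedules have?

Teo in UTC: 06:15-08:10, 11:05-17:30.
Rina in UTC: 06:00-12:30, 13:40-21:30 (add 2h to convert from UTC-2).
Gabriel in UTC: 06:15-09:45, 11:05-12:40, 14:45-17:30.
Zubin in UTC: 06:00-08:00, 10:35-12:35, 13:25-20:25, 21:55-22:00.
Teo ∩ Rina: 06:15-08:10, 11:05-12:30, 13:40-17:30.
Teo ∩ Rina ∩ Gabriel: 06:15-08:10, 11:05-12:30, 14:45-17:30.
Teo ∩ Rina ∩ Gabriel ∩ Zubin: 06:15-08:00, 11:05-12:30, 14:45-17:30.
Summing the common windows: 105 + 85 + 165 = 355 minutes.

355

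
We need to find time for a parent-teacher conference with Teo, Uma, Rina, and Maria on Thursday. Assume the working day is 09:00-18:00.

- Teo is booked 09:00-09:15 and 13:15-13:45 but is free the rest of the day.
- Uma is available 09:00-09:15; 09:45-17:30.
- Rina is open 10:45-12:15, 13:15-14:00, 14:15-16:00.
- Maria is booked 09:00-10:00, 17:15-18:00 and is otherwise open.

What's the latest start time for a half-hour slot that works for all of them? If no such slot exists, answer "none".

Teo free: 09:15-13:15, 13:45-18:00 (invert busy blocks within the working day).
Uma free: 09:00-09:15, 09:45-17:30.
Rina free: 10:45-12:15, 13:15-14:00, 14:15-16:00.
Maria free: 10:00-17:15 (invert busy blocks within the working day).
Teo ∩ Uma: 09:45-13:15, 13:45-17:30.
Teo ∩ Uma ∩ Rina: 10:45-12:15, 13:45-14:00, 14:15-16:00.
Teo ∩ Uma ∩ Rina ∩ Maria: 10:45-12:15, 13:45-14:00, 14:15-16:00.
The last common window of at least 30 minutes is 14:15-16:00; a 30-minute meeting can start as late as 15:30 and still end by 16:00.

15:30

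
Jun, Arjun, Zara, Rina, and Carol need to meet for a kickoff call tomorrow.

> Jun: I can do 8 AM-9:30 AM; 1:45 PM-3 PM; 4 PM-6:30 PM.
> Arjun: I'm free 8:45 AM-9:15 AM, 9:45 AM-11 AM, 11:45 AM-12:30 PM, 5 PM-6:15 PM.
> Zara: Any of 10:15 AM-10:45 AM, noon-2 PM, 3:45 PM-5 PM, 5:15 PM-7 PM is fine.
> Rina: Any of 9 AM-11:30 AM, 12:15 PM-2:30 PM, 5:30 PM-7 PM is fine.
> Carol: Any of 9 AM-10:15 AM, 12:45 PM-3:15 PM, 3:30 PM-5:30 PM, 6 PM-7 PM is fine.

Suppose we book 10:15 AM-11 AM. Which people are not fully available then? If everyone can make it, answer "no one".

Jun: not fully free for 10:15-11:00. Arjun: free for 10:15-11:00. Zara: not fully free for 10:15-11:00. Rina: free for 10:15-11:00. Carol: not fully free for 10:15-11:00.

Carol, Jun, Zara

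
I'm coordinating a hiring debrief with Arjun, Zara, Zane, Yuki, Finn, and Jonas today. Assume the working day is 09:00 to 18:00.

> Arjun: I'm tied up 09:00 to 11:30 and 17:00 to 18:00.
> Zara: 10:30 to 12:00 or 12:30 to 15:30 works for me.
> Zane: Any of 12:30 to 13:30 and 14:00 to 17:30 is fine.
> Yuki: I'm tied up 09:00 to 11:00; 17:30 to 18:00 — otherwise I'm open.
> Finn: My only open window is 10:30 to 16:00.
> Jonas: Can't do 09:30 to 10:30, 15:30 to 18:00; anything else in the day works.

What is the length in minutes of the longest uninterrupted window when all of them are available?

90

Arjun free: 11:30-17:00 (invert busy blocks within the working day).
Zara free: 10:30-12:00, 12:30-15:30.
Zane free: 12:30-13:30, 14:00-17:30.
Yuki free: 11:00-17:30 (invert busy blocks within the working day).
Finn free: 10:30-16:00.
Jonas free: 09:00-09:30, 10:30-15:30 (invert busy blocks within the working day).
Arjun ∩ Zara: 11:30-12:00, 12:30-15:30.
Arjun ∩ Zara ∩ Zane: 12:30-13:30, 14:00-15:30.
Arjun ∩ Zara ∩ Zane ∩ Yuki: 12:30-13:30, 14:00-15:30.
Arjun ∩ Zara ∩ Zane ∩ Yuki ∩ Finn: 12:30-13:30, 14:00-15:30.
Arjun ∩ Zara ∩ Zane ∩ Yuki ∩ Finn ∩ Jonas: 12:30-13:30, 14:00-15:30.
So the common availability across everyone is 12:30-13:30, 14:00-15:30.
The longest is 14:00-15:30 at 90 minutes.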